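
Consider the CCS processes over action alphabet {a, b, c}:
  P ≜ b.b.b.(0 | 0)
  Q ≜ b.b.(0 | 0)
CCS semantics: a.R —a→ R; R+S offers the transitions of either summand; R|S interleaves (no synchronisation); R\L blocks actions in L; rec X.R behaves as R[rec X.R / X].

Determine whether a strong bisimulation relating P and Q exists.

Reachable graph of P (4 states):
  s0 = b.b.b.(0 | 0) has moves --b--▸ s1
  s1 = b.b.(0 | 0) has moves --b--▸ s2
  s2 = b.(0 | 0) has moves --b--▸ s3
  s3 = 0 | 0 has moves ∅
Reachable graph of Q (3 states):
  t0 = b.b.(0 | 0) has moves --b--▸ t1
  t1 = b.(0 | 0) has moves --b--▸ t2
  t2 = 0 | 0 has moves ∅
Bisimilarity quotient blocks:
  B0 = {s0}
  B1 = {s1, t0}
  B2 = {s2, t1}
  B3 = {s3, t2}
s0 ∈ B0, t0 ∈ B1 → different blocks

P ≁ Q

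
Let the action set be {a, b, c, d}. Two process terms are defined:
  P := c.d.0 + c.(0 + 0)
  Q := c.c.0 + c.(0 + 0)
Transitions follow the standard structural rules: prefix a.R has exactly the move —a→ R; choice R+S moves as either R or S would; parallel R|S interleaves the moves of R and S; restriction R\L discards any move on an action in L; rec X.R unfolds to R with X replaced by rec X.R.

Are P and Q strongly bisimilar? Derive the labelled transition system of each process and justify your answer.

NO

LTS(P): 4 reachable states
  p0 = c.d.0 + c.(0 + 0) ⊢ --c--▸ p1, --c--▸ p2
  p1 = 0 + 0 ⊢ stopped
  p2 = d.0 ⊢ --d--▸ p3
  p3 = 0 ⊢ stopped
LTS(Q): 4 reachable states
  q0 = c.c.0 + c.(0 + 0) ⊢ --c--▸ q1, --c--▸ q2
  q1 = 0 + 0 ⊢ stopped
  q2 = c.0 ⊢ --c--▸ q3
  q3 = 0 ⊢ stopped
Partition-refinement fixed point:
  B0 = {p0}
  B1 = {p1, p3, q1, q3}
  B2 = {p2}
  B3 = {q0}
  B4 = {q2}
p0 ∈ B0, q0 ∈ B3 → different blocks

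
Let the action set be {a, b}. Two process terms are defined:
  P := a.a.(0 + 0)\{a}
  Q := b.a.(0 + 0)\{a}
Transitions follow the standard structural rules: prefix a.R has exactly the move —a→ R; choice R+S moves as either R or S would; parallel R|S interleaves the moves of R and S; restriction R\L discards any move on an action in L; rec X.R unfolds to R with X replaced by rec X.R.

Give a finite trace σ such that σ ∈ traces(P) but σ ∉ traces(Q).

a

LTS(P): 3 reachable states
  m0 = a.a.(0 + 0)\{a} :: ··a··> m1
  m1 = a.(0 + 0)\{a} :: ··a··> m2
  m2 = (0 + 0)\{a} :: ∅
LTS(Q): 3 reachable states
  n0 = b.a.(0 + 0)\{a} :: ··b··> n1
  n1 = a.(0 + 0)\{a} :: ··a··> n2
  n2 = (0 + 0)\{a} :: ∅
Run σ = ⟨a⟩ on P: start {m0}
  [1] a ⇒ {m1}
  ✓ P
Run σ = ⟨a⟩ on Q: start {n0}
  [1] a ⇒ ∅ (Q stuck)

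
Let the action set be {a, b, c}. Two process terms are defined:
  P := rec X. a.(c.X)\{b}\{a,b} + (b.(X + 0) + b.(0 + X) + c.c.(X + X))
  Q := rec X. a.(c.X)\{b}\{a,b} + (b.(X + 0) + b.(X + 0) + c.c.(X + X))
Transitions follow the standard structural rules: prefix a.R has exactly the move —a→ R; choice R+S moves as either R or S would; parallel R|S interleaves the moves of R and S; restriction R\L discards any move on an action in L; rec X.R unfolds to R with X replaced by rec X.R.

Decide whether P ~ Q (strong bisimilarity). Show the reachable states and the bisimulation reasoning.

YES

LTS(P): 9 reachable states
  p0 = rec X. a.(c.X)\{b}\{a,b} + (b.(X + 0) + b.(0 + X) + c.c.(X + X)) :: —a→ p1, —b→ p2, —b→ p3, —c→ p4
  p1 = (c.(rec X. a.(c.X)\{b}\{a,b} + (b.(X + 0) + b.(0 + X) + c.c.(X + X))))\{b}\{a,b} :: —c→ p5
  p2 = (rec X. a.(c.X)\{b}\{a,b} + (b.(X + 0) + b.(0 + X) + c.c.(X + X))) + 0 :: —a→ p1, —b→ p2, —b→ p3, —c→ p4
  p3 = 0 + (rec X. a.(c.X)\{b}\{a,b} + (b.(X + 0) + b.(0 + X) + c.c.(X + X))) :: —a→ p1, —b→ p2, —b→ p3, —c→ p4
  p4 = c.((rec X. a.(c.X)\{b}\{a,b} + (b.(X + 0) + b.(0 + X) + c.c.(X + X))) + (rec X. a.(c.X)\{b}\{a,b} + (b.(X + 0) + b.(0 + X) + c.c.(X + X)))) :: —c→ p6
  p5 = (rec X. a.(c.X)\{b}\{a,b} + (b.(X + 0) + b.(0 + X) + c.c.(X + X)))\{b}\{a,b} :: —c→ p7
  p6 = (rec X. a.(c.X)\{b}\{a,b} + (b.(X + 0) + b.(0 + X) + c.c.(X + X))) + (rec X. a.(c.X)\{b}\{a,b} + (b.(X + 0) + b.(0 + X) + c.c.(X + X))) :: —a→ p1, —b→ p2, —b→ p3, —c→ p4
  p7 = (c.((rec X. a.(c.X)\{b}\{a,b} + (b.(X + 0) + b.(0 + X) + c.c.(X + X))) + (rec X. a.(c.X)\{b}\{a,b} + (b.(X + 0) + b.(0 + X) + c.c.(X + X)))))\{b}\{a,b} :: —c→ p8
  p8 = ((rec X. a.(c.X)\{b}\{a,b} + (b.(X + 0) + b.(0 + X) + c.c.(X + X))) + (rec X. a.(c.X)\{b}\{a,b} + (b.(X + 0) + b.(0 + X) + c.c.(X + X))))\{b}\{a,b} :: —c→ p7
LTS(Q): 8 reachable states
  q0 = rec X. a.(c.X)\{b}\{a,b} + (b.(X + 0) + b.(X + 0) + c.c.(X + X)) :: —a→ q1, —b→ q2, —c→ q3
  q1 = (c.(rec X. a.(c.X)\{b}\{a,b} + (b.(X + 0) + b.(X + 0) + c.c.(X + X))))\{b}\{a,b} :: —c→ q4
  q2 = (rec X. a.(c.X)\{b}\{a,b} + (b.(X + 0) + b.(X + 0) + c.c.(X + X))) + 0 :: —a→ q1, —b→ q2, —c→ q3
  q3 = c.((rec X. a.(c.X)\{b}\{a,b} + (b.(X + 0) + b.(X + 0) + c.c.(X + X))) + (rec X. a.(c.X)\{b}\{a,b} + (b.(X + 0) + b.(X + 0) + c.c.(X + X)))) :: —c→ q5
  q4 = (rec X. a.(c.X)\{b}\{a,b} + (b.(X + 0) + b.(X + 0) + c.c.(X + X)))\{b}\{a,b} :: —c→ q6
  q5 = (rec X. a.(c.X)\{b}\{a,b} + (b.(X + 0) + b.(X + 0) + c.c.(X + X))) + (rec X. a.(c.X)\{b}\{a,b} + (b.(X + 0) + b.(X + 0) + c.c.(X + X))) :: —a→ q1, —b→ q2, —c→ q3
  q6 = (c.((rec X. a.(c.X)\{b}\{a,b} + (b.(X + 0) + b.(X + 0) + c.c.(X + X))) + (rec X. a.(c.X)\{b}\{a,b} + (b.(X + 0) + b.(X + 0) + c.c.(X + X)))))\{b}\{a,b} :: —c→ q7
  q7 = ((rec X. a.(c.X)\{b}\{a,b} + (b.(X + 0) + b.(X + 0) + c.c.(X + X))) + (rec X. a.(c.X)\{b}\{a,b} + (b.(X + 0) + b.(X + 0) + c.c.(X + X))))\{b}\{a,b} :: —c→ q6
Bisimilarity quotient blocks:
  B0 = {p0, p2, p3, p6, q0, q2, q5}
  B1 = {p4, q3}
  B2 = {p1, p5, p7, p8, q1, q4, q6, q7}
p0 ∈ B0, q0 ∈ B0 → same block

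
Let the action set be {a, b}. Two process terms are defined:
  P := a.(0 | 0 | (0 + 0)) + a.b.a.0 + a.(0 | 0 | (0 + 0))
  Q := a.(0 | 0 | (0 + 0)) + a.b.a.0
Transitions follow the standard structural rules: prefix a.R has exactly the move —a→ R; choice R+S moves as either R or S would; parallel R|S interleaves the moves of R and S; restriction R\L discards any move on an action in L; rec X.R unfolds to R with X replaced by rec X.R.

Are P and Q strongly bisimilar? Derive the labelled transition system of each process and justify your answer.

YES

P's transition system — 5 states:
  u0 = a.(0 | 0 | (0 + 0)) + a.b.a.0 + a.(0 | 0 | (0 + 0)) ⊢ --a--▸ u1, --a--▸ u2
  u1 = 0 | 0 | (0 + 0) ⊢ deadlocked
  u2 = b.a.0 ⊢ --b--▸ u3
  u3 = a.0 ⊢ --a--▸ u4
  u4 = 0 ⊢ deadlocked
Q's transition system — 5 states:
  v0 = a.(0 | 0 | (0 + 0)) + a.b.a.0 ⊢ --a--▸ v1, --a--▸ v2
  v1 = 0 | 0 | (0 + 0) ⊢ deadlocked
  v2 = b.a.0 ⊢ --b--▸ v3
  v3 = a.0 ⊢ --a--▸ v4
  v4 = 0 ⊢ deadlocked
Partition-refinement fixed point:
  B0 = {u0, v0}
  B1 = {u1, u4, v1, v4}
  B2 = {u2, v2}
  B3 = {u3, v3}
u0 ∈ B0, v0 ∈ B0 → same block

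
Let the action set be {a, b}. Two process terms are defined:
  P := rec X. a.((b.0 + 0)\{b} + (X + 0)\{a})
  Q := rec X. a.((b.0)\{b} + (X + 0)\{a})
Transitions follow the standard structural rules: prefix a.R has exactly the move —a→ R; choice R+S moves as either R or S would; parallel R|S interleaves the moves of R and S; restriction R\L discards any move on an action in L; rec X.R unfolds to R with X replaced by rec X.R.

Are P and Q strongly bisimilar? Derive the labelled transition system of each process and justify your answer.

LTS(P): 2 reachable states
  m0 = rec X. a.((b.0 + 0)\{b} + (X + 0)\{a}) :: --a--▸ m1
  m1 = (b.0 + 0)\{b} + ((rec X. a.((b.0 + 0)\{b} + (X + 0)\{a})) + 0)\{a} :: deadlocked
LTS(Q): 2 reachable states
  n0 = rec X. a.((b.0)\{b} + (X + 0)\{a}) :: --a--▸ n1
  n1 = (b.0)\{b} + ((rec X. a.((b.0)\{b} + (X + 0)\{a})) + 0)\{a} :: deadlocked
Bisimilarity quotient blocks:
  B0 = {m0, n0}
  B1 = {m1, n1}
m0 ∈ B0, n0 ∈ B0 → same block

YES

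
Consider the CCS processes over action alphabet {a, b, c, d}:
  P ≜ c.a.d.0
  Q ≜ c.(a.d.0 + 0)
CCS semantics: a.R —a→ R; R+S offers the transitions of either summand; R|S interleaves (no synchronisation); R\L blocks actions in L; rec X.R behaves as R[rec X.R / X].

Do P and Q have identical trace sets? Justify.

YES

LTS(P): 4 reachable states
  p0 = c.a.d.0 → —c→ p1
  p1 = a.d.0 → —a→ p2
  p2 = d.0 → —d→ p3
  p3 = 0 → stopped
LTS(Q): 4 reachable states
  q0 = c.(a.d.0 + 0) → —c→ q1
  q1 = a.d.0 + 0 → —a→ q2
  q2 = d.0 → —d→ q3
  q3 = 0 → stopped
Partition-refinement fixed point:
  B0 = {p0, q0}
  B1 = {p1, q1}
  B2 = {p2, q2}
  B3 = {p3, q3}
p0 ∈ B0, q0 ∈ B0 → same block
Bisimilar ⇒ trace-equivalent.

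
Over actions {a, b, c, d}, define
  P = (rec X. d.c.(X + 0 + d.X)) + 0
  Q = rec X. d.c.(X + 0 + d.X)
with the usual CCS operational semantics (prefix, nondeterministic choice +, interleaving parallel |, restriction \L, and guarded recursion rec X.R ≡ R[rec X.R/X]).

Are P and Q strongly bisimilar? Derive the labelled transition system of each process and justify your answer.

P ~ Q

P's transition system — 4 states:
  u0 = (rec X. d.c.(X + 0 + d.X)) + 0 :: —d→ u1
  u1 = c.((rec X. d.c.(X + 0 + d.X)) + 0 + d.(rec X. d.c.(X + 0 + d.X))) :: —c→ u2
  u2 = (rec X. d.c.(X + 0 + d.X)) + 0 + d.(rec X. d.c.(X + 0 + d.X)) :: —d→ u1, —d→ u3
  u3 = rec X. d.c.(X + 0 + d.X) :: —d→ u1
Q's transition system — 3 states:
  v0 = rec X. d.c.(X + 0 + d.X) :: —d→ v1
  v1 = c.((rec X. d.c.(X + 0 + d.X)) + 0 + d.(rec X. d.c.(X + 0 + d.X))) :: —c→ v2
  v2 = (rec X. d.c.(X + 0 + d.X)) + 0 + d.(rec X. d.c.(X + 0 + d.X)) :: —d→ v0, —d→ v1
Bisimilarity quotient blocks:
  B0 = {u0, u3, v0}
  B1 = {u1, v1}
  B2 = {u2, v2}
u0 ∈ B0, v0 ∈ B0 → same block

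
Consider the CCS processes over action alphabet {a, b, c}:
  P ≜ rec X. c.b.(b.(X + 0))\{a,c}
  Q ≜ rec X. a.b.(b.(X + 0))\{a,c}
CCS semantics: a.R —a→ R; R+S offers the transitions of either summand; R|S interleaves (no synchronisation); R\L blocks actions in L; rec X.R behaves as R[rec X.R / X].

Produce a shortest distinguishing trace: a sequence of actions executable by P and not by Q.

c

P's transition system — 4 states:
  p0 = rec X. c.b.(b.(X + 0))\{a,c} | =c=> p1
  p1 = b.(b.((rec X. c.b.(b.(X + 0))\{a,c}) + 0))\{a,c} | =b=> p2
  p2 = (b.((rec X. c.b.(b.(X + 0))\{a,c}) + 0))\{a,c} | =b=> p3
  p3 = ((rec X. c.b.(b.(X + 0))\{a,c}) + 0)\{a,c} | deadlocked
Q's transition system — 4 states:
  q0 = rec X. a.b.(b.(X + 0))\{a,c} | =a=> q1
  q1 = b.(b.((rec X. a.b.(b.(X + 0))\{a,c}) + 0))\{a,c} | =b=> q2
  q2 = (b.((rec X. a.b.(b.(X + 0))\{a,c}) + 0))\{a,c} | =b=> q3
  q3 = ((rec X. a.b.(b.(X + 0))\{a,c}) + 0)\{a,c} | deadlocked
Trace ⟨c⟩ through P, begin at {p0}:
  [1] c ⇒ {p1}
  — P admits the full trace.
Trace ⟨c⟩ through Q, begin at {q0}:
  [1] c ⇒ ∅  — Q cannot continue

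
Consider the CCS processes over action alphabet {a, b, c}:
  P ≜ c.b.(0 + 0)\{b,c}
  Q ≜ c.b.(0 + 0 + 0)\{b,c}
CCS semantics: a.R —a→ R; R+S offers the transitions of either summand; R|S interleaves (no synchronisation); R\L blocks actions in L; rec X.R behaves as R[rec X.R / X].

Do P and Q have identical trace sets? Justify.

P's transition system — 3 states:
  p0 = c.b.(0 + 0)\{b,c} :: =c=> p1
  p1 = b.(0 + 0)\{b,c} :: =b=> p2
  p2 = (0 + 0)\{b,c} :: deadlocked
Q's transition system — 3 states:
  q0 = c.b.(0 + 0 + 0)\{b,c} :: =c=> q1
  q1 = b.(0 + 0 + 0)\{b,c} :: =b=> q2
  q2 = (0 + 0 + 0)\{b,c} :: deadlocked
Bisimilarity quotient blocks:
  B0 = {p0, q0}
  B1 = {p1, q1}
  B2 = {p2, q2}
p0 ∈ B0, q0 ∈ B0 → same block
Bisimilar ⇒ trace-equivalent.

trace-equivalent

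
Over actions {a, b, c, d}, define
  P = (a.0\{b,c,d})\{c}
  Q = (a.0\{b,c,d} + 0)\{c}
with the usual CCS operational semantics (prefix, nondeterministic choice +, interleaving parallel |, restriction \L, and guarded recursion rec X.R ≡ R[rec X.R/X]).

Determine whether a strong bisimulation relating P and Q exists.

LTS(P): 2 reachable states
  m0 = (a.0\{b,c,d})\{c} ⊢ =a=> m1
  m1 = 0\{b,c,d}\{c} ⊢ ·
LTS(Q): 2 reachable states
  n0 = (a.0\{b,c,d} + 0)\{c} ⊢ =a=> n1
  n1 = 0\{b,c,d}\{c} ⊢ ·
Bisimilarity quotient blocks:
  B0 = {m0, n0}
  B1 = {m1, n1}
m0 ∈ B0, n0 ∈ B0 → same block

bisimilar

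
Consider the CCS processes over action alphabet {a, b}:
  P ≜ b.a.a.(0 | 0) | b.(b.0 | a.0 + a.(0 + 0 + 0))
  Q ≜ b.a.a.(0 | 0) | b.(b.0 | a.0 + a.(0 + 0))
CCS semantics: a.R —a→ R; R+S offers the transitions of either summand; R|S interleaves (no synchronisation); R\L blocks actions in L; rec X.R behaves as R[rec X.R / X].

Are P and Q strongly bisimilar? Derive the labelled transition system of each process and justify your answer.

YES

LTS(P): 24 reachable states
  s0 = b.a.a.(0 | 0) | b.(b.0 | a.0 + a.(0 + 0 + 0)) ⊢ -b-> s1, -b-> s2
  s1 = a.a.(0 | 0) | b.(b.0 | a.0 + a.(0 + 0 + 0)) ⊢ -a-> s3, -b-> s4
  s2 = b.a.a.(0 | 0) | (b.0 | a.0 + a.(0 + 0 + 0)) ⊢ -a-> s5, -a-> s6, -b-> s4, -b-> s7
  s3 = a.(0 | 0) | b.(b.0 | a.0 + a.(0 + 0 + 0)) ⊢ -a-> s8, -b-> s9
  s4 = a.a.(0 | 0) | (b.0 | a.0 + a.(0 + 0 + 0)) ⊢ -a-> s10, -a-> s11, -a-> s9, -b-> s12
  s5 = b.a.a.(0 | 0) | (0 + 0 + 0) ⊢ -b-> s10
  s6 = b.a.a.(0 | 0) | (b.0 | 0) ⊢ -b-> s11, -b-> s13
  s7 = b.a.a.(0 | 0) | (0 | a.0) ⊢ -a-> s13, -b-> s12
  s8 = 0 | 0 | b.(b.0 | a.0 + a.(0 + 0 + 0)) ⊢ -b-> s14
  s9 = a.(0 | 0) | (b.0 | a.0 + a.(0 + 0 + 0)) ⊢ -a-> s14, -a-> s15, -a-> s16, -b-> s17
  s10 = a.a.(0 | 0) | (0 + 0 + 0) ⊢ -a-> s15
  s11 = a.a.(0 | 0) | (b.0 | 0) ⊢ -a-> s16, -b-> s18
  s12 = a.a.(0 | 0) | (0 | a.0) ⊢ -a-> s17, -a-> s18
  s13 = b.a.a.(0 | 0) | (0 | 0) ⊢ -b-> s18
  s14 = 0 | 0 | (b.0 | a.0 + a.(0 + 0 + 0)) ⊢ -a-> s19, -a-> s20, -b-> s21
  s15 = a.(0 | 0) | (0 + 0 + 0) ⊢ -a-> s19
  s16 = a.(0 | 0) | (b.0 | 0) ⊢ -a-> s20, -b-> s22
  s17 = a.(0 | 0) | (0 | a.0) ⊢ -a-> s21, -a-> s22
  s18 = a.a.(0 | 0) | (0 | 0) ⊢ -a-> s22
  s19 = 0 | 0 | (0 + 0 + 0) ⊢ (no moves)
  s20 = 0 | 0 | (b.0 | 0) ⊢ -b-> s23
  s21 = 0 | 0 | (0 | a.0) ⊢ -a-> s23
  s22 = a.(0 | 0) | (0 | 0) ⊢ -a-> s23
  s23 = 0 | 0 | (0 | 0) ⊢ (no moves)
LTS(Q): 24 reachable states
  t0 = b.a.a.(0 | 0) | b.(b.0 | a.0 + a.(0 + 0)) ⊢ -b-> t1, -b-> t2
  t1 = a.a.(0 | 0) | b.(b.0 | a.0 + a.(0 + 0)) ⊢ -a-> t3, -b-> t4
  t2 = b.a.a.(0 | 0) | (b.0 | a.0 + a.(0 + 0)) ⊢ -a-> t5, -a-> t6, -b-> t4, -b-> t7
  t3 = a.(0 | 0) | b.(b.0 | a.0 + a.(0 + 0)) ⊢ -a-> t8, -b-> t9
  t4 = a.a.(0 | 0) | (b.0 | a.0 + a.(0 + 0)) ⊢ -a-> t10, -a-> t11, -a-> t9, -b-> t12
  t5 = b.a.a.(0 | 0) | (0 + 0) ⊢ -b-> t10
  t6 = b.a.a.(0 | 0) | (b.0 | 0) ⊢ -b-> t11, -b-> t13
  t7 = b.a.a.(0 | 0) | (0 | a.0) ⊢ -a-> t13, -b-> t12
  t8 = 0 | 0 | b.(b.0 | a.0 + a.(0 + 0)) ⊢ -b-> t14
  t9 = a.(0 | 0) | (b.0 | a.0 + a.(0 + 0)) ⊢ -a-> t14, -a-> t15, -a-> t16, -b-> t17
  t10 = a.a.(0 | 0) | (0 + 0) ⊢ -a-> t15
  t11 = a.a.(0 | 0) | (b.0 | 0) ⊢ -a-> t16, -b-> t18
  t12 = a.a.(0 | 0) | (0 | a.0) ⊢ -a-> t17, -a-> t18
  t13 = b.a.a.(0 | 0) | (0 | 0) ⊢ -b-> t18
  t14 = 0 | 0 | (b.0 | a.0 + a.(0 + 0)) ⊢ -a-> t19, -a-> t20, -b-> t21
  t15 = a.(0 | 0) | (0 + 0) ⊢ -a-> t19
  t16 = a.(0 | 0) | (b.0 | 0) ⊢ -a-> t20, -b-> t22
  t17 = a.(0 | 0) | (0 | a.0) ⊢ -a-> t21, -a-> t22
  t18 = a.a.(0 | 0) | (0 | 0) ⊢ -a-> t22
  t19 = 0 | 0 | (0 + 0) ⊢ (no moves)
  t20 = 0 | 0 | (b.0 | 0) ⊢ -b-> t23
  t21 = 0 | 0 | (0 | a.0) ⊢ -a-> t23
  t22 = a.(0 | 0) | (0 | 0) ⊢ -a-> t23
  t23 = 0 | 0 | (0 | 0) ⊢ (no moves)
Partition-refinement fixed point:
  B0 = {s0, t0}
  B1 = {s2, t2}
  B2 = {s7, t7}
  B3 = {s13, s5, t13, t5}
  B4 = {s10, s17, s18, t10, t17, t18}
  B5 = {s15, s21, s22, t15, t21, t22}
  B6 = {s19, s23, t19, t23}
  B7 = {s12, t12}
  B8 = {s4, t4}
  B9 = {s11, t11}
  B10 = {s16, t16}
  B11 = {s20, t20}
  B12 = {s9, t9}
  B13 = {s14, t14}
  B14 = {s6, t6}
  B15 = {s1, t1}
  B16 = {s3, t3}
  B17 = {s8, t8}
s0 ∈ B0, t0 ∈ B0 → same block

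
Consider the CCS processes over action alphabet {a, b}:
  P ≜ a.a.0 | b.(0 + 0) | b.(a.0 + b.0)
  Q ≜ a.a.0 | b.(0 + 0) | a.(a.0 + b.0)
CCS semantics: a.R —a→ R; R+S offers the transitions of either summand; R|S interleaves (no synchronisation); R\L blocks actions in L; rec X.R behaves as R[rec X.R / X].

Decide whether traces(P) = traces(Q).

P's transition system — 18 states:
  m0 = a.a.0 | b.(0 + 0) | b.(a.0 + b.0) | —a→ m1, —b→ m2, —b→ m3
  m1 = a.0 | b.(0 + 0) | b.(a.0 + b.0) | —a→ m4, —b→ m5, —b→ m6
  m2 = a.a.0 | (0 + 0) | b.(a.0 + b.0) | —a→ m5, —b→ m7
  m3 = a.a.0 | b.(0 + 0) | (a.0 + b.0) | —a→ m6, —a→ m8, —b→ m7, —b→ m8
  m4 = 0 | b.(0 + 0) | b.(a.0 + b.0) | —b→ m10, —b→ m9
  m5 = a.0 | (0 + 0) | b.(a.0 + b.0) | —a→ m9, —b→ m11
  m6 = a.0 | b.(0 + 0) | (a.0 + b.0) | —a→ m10, —a→ m12, —b→ m11, —b→ m12
  m7 = a.a.0 | (0 + 0) | (a.0 + b.0) | —a→ m11, —a→ m13, —b→ m13
  m8 = a.a.0 | b.(0 + 0) | 0 | —a→ m12, —b→ m13
  m9 = 0 | (0 + 0) | b.(a.0 + b.0) | —b→ m14
  m10 = 0 | b.(0 + 0) | (a.0 + b.0) | —a→ m15, —b→ m14, —b→ m15
  m11 = a.0 | (0 + 0) | (a.0 + b.0) | —a→ m14, —a→ m16, —b→ m16
  m12 = a.0 | b.(0 + 0) | 0 | —a→ m15, —b→ m16
  m13 = a.a.0 | (0 + 0) | 0 | —a→ m16
  m14 = 0 | (0 + 0) | (a.0 + b.0) | —a→ m17, —b→ m17
  m15 = 0 | b.(0 + 0) | 0 | —b→ m17
  m16 = a.0 | (0 + 0) | 0 | —a→ m17
  m17 = 0 | (0 + 0) | 0 | deadlocked
Q's transition system — 18 states:
  n0 = a.a.0 | b.(0 + 0) | a.(a.0 + b.0) | —a→ n1, —a→ n2, —b→ n3
  n1 = a.0 | b.(0 + 0) | a.(a.0 + b.0) | —a→ n4, —a→ n5, —b→ n6
  n2 = a.a.0 | b.(0 + 0) | (a.0 + b.0) | —a→ n5, —a→ n7, —b→ n7, —b→ n8
  n3 = a.a.0 | (0 + 0) | a.(a.0 + b.0) | —a→ n6, —a→ n8
  n4 = 0 | b.(0 + 0) | a.(a.0 + b.0) | —a→ n9, —b→ n10
  n5 = a.0 | b.(0 + 0) | (a.0 + b.0) | —a→ n11, —a→ n9, —b→ n11, —b→ n12
  n6 = a.0 | (0 + 0) | a.(a.0 + b.0) | —a→ n10, —a→ n12
  n7 = a.a.0 | b.(0 + 0) | 0 | —a→ n11, —b→ n13
  n8 = a.a.0 | (0 + 0) | (a.0 + b.0) | —a→ n12, —a→ n13, —b→ n13
  n9 = 0 | b.(0 + 0) | (a.0 + b.0) | —a→ n14, —b→ n14, —b→ n15
  n10 = 0 | (0 + 0) | a.(a.0 + b.0) | —a→ n15
  n11 = a.0 | b.(0 + 0) | 0 | —a→ n14, —b→ n16
  n12 = a.0 | (0 + 0) | (a.0 + b.0) | —a→ n15, —a→ n16, —b→ n16
  n13 = a.a.0 | (0 + 0) | 0 | —a→ n16
  n14 = 0 | b.(0 + 0) | 0 | —b→ n17
  n15 = 0 | (0 + 0) | (a.0 + b.0) | —a→ n17, —b→ n17
  n16 = a.0 | (0 + 0) | 0 | —a→ n17
  n17 = 0 | (0 + 0) | 0 | deadlocked
Trace ⟨bb⟩ through P, begin at {m0}:
  after b @ step 1: {m2, m3}
  after b @ step 2: {m7, m8}
  — P admits the full trace.
Trace ⟨bb⟩ through Q, begin at {n0}:
  after b @ step 1: {n3}
  after b @ step 2: no successor for Q

NO — witness ⟨bb⟩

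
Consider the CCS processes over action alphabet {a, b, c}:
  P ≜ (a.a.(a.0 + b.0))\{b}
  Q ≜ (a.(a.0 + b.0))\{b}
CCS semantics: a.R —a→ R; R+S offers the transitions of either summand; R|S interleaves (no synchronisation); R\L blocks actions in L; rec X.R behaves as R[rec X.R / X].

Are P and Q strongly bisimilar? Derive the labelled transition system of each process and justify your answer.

Reachable graph of P (4 states):
  s0 = (a.a.(a.0 + b.0))\{b} has moves =a=> s1
  s1 = (a.(a.0 + b.0))\{b} has moves =a=> s2
  s2 = (a.0 + b.0)\{b} has moves =a=> s3
  s3 = 0\{b} has moves (no moves)
Reachable graph of Q (3 states):
  t0 = (a.(a.0 + b.0))\{b} has moves =a=> t1
  t1 = (a.0 + b.0)\{b} has moves =a=> t2
  t2 = 0\{b} has moves (no moves)
Bisimilarity quotient blocks:
  B0 = {s0}
  B1 = {s1, t0}
  B2 = {s2, t1}
  B3 = {s3, t2}
s0 ∈ B0, t0 ∈ B1 → different blocks

NO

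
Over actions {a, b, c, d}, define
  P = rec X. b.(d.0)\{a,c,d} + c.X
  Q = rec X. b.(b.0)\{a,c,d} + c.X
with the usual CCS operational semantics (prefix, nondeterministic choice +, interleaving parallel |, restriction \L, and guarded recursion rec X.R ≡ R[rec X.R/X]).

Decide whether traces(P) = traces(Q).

P's transition system — 2 states:
  m0 = rec X. b.(d.0)\{a,c,d} + c.X ⊢ =b=> m1, =c=> m0
  m1 = (d.0)\{a,c,d} ⊢ ·
Q's transition system — 3 states:
  n0 = rec X. b.(b.0)\{a,c,d} + c.X ⊢ =b=> n1, =c=> n0
  n1 = (b.0)\{a,c,d} ⊢ =b=> n2
  n2 = 0\{a,c,d} ⊢ ·
Trace ⟨bb⟩ through Q, begin at {n0}:
  step 1 (b): {n1}
  step 2 (b): {n2}
  — Q admits the full trace.
Trace ⟨bb⟩ through P, begin at {m0}:
  step 1 (b): {m1}
  step 2 (b): ∅ (P stuck)

traces(P) ≠ traces(Q) — witness ⟨bb⟩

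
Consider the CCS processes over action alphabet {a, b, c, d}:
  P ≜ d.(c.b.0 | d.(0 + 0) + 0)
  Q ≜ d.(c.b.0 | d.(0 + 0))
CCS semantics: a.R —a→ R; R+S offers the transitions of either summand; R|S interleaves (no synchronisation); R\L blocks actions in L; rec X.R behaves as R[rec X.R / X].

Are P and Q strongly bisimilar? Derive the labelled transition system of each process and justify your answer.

YES

LTS(P): 7 reachable states
  p0 = d.(c.b.0 | d.(0 + 0) + 0) | ··d··> p1
  p1 = c.b.0 | d.(0 + 0) + 0 | ··c··> p2, ··d··> p3
  p2 = b.0 | d.(0 + 0) | ··b··> p4, ··d··> p5
  p3 = c.b.0 | (0 + 0) | ··c··> p5
  p4 = 0 | d.(0 + 0) | ··d··> p6
  p5 = b.0 | (0 + 0) | ··b··> p6
  p6 = 0 | (0 + 0) | stopped
LTS(Q): 7 reachable states
  q0 = d.(c.b.0 | d.(0 + 0)) | ··d··> q1
  q1 = c.b.0 | d.(0 + 0) | ··c··> q2, ··d··> q3
  q2 = b.0 | d.(0 + 0) | ··b··> q4, ··d··> q5
  q3 = c.b.0 | (0 + 0) | ··c··> q5
  q4 = 0 | d.(0 + 0) | ··d··> q6
  q5 = b.0 | (0 + 0) | ··b··> q6
  q6 = 0 | (0 + 0) | stopped
Bisimilarity quotient blocks:
  B0 = {p0, q0}
  B1 = {p1, q1}
  B2 = {p3, q3}
  B3 = {p5, q5}
  B4 = {p6, q6}
  B5 = {p2, q2}
  B6 = {p4, q4}
p0 ∈ B0, q0 ∈ B0 → same block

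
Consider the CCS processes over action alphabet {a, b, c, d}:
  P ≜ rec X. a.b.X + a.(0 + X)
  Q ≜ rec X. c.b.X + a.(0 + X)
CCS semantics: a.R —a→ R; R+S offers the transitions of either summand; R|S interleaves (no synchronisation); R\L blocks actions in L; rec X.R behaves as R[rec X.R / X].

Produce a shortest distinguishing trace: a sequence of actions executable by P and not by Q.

Reachable graph of P (3 states):
  m0 = rec X. a.b.X + a.(0 + X) :: =a=> m1, =a=> m2
  m1 = 0 + (rec X. a.b.X + a.(0 + X)) :: =a=> m1, =a=> m2
  m2 = b.(rec X. a.b.X + a.(0 + X)) :: =b=> m0
Reachable graph of Q (3 states):
  n0 = rec X. c.b.X + a.(0 + X) :: =a=> n1, =c=> n2
  n1 = 0 + (rec X. c.b.X + a.(0 + X)) :: =a=> n1, =c=> n2
  n2 = b.(rec X. c.b.X + a.(0 + X)) :: =b=> n0
Trace ⟨ab⟩ through P, begin at {m0}:
  step 1 (a): {m1, m2}
  step 2 (b): {m0}
  P completes σ.
Trace ⟨ab⟩ through Q, begin at {n0}:
  step 1 (a): {n1}
  step 2 (b): ∅  — Q cannot continue

ab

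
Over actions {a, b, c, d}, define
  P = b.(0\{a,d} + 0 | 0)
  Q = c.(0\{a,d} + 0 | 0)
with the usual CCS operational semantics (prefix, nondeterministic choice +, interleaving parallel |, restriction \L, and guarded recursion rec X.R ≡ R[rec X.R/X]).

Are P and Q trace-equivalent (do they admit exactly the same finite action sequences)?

Reachable graph of P (2 states):
  s0 = b.(0\{a,d} + 0 | 0) :: —b→ s1
  s1 = 0\{a,d} + 0 | 0 :: ∅
Reachable graph of Q (2 states):
  t0 = c.(0\{a,d} + 0 | 0) :: —c→ t1
  t1 = 0\{a,d} + 0 | 0 :: ∅
Run σ = ⟨b⟩ on P: start {s0}
  after b @ step 1: {s1}
  P completes σ.
Run σ = ⟨b⟩ on Q: start {t0}
  after b @ step 1: ∅  — Q cannot continue

traces(P) ≠ traces(Q) — witness ⟨b⟩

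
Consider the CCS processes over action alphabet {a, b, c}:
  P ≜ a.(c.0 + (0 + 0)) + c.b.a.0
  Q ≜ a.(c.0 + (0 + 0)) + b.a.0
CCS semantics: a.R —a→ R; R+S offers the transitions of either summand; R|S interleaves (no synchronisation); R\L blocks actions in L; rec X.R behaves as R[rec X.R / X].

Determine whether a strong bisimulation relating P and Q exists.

not bisimilar

LTS(P): 5 reachable states
  m0 = a.(c.0 + (0 + 0)) + c.b.a.0 has moves =a=> m1, =c=> m2
  m1 = c.0 + (0 + 0) has moves =c=> m3
  m2 = b.a.0 has moves =b=> m4
  m3 = 0 has moves deadlocked
  m4 = a.0 has moves =a=> m3
LTS(Q): 4 reachable states
  n0 = a.(c.0 + (0 + 0)) + b.a.0 has moves =a=> n1, =b=> n2
  n1 = c.0 + (0 + 0) has moves =c=> n3
  n2 = a.0 has moves =a=> n3
  n3 = 0 has moves deadlocked
Bisimilarity quotient blocks:
  B0 = {m0}
  B1 = {m1, n1}
  B2 = {m3, n3}
  B3 = {m2}
  B4 = {m4, n2}
  B5 = {n0}
m0 ∈ B0, n0 ∈ B5 → different blocks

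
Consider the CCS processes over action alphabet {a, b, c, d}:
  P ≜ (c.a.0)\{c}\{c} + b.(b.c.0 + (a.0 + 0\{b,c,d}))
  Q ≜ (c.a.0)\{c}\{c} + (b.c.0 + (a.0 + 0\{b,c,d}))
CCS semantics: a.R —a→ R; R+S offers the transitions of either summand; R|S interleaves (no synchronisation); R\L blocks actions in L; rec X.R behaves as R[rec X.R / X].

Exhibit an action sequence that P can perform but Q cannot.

Reachable graph of P (4 states):
  s0 = (c.a.0)\{c}\{c} + b.(b.c.0 + (a.0 + 0\{b,c,d})) :: =b=> s1
  s1 = b.c.0 + (a.0 + 0\{b,c,d}) :: =a=> s2, =b=> s3
  s2 = 0 :: ·
  s3 = c.0 :: =c=> s2
Reachable graph of Q (3 states):
  t0 = (c.a.0)\{c}\{c} + (b.c.0 + (a.0 + 0\{b,c,d})) :: =a=> t1, =b=> t2
  t1 = 0 :: ·
  t2 = c.0 :: =c=> t1
Run σ = ⟨ba⟩ on P: start {s0}
  [1] b ⇒ {s1}
  [2] a ⇒ {s2}
  P completes σ.
Run σ = ⟨ba⟩ on Q: start {t0}
  [1] b ⇒ {t2}
  [2] a ⇒ no successor for Q

ba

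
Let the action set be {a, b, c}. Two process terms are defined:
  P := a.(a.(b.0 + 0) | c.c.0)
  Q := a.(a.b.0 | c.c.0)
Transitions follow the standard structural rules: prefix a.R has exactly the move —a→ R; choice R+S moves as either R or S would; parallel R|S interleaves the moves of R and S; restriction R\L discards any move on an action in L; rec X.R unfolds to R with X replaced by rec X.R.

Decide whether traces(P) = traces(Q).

Reachable graph of P (10 states):
  u0 = a.(a.(b.0 + 0) | c.c.0) | =a=> u1
  u1 = a.(b.0 + 0) | c.c.0 | =a=> u2, =c=> u3
  u2 = (b.0 + 0) | c.c.0 | =b=> u4, =c=> u5
  u3 = a.(b.0 + 0) | c.0 | =a=> u5, =c=> u6
  u4 = 0 | c.c.0 | =c=> u7
  u5 = (b.0 + 0) | c.0 | =b=> u7, =c=> u8
  u6 = a.(b.0 + 0) | 0 | =a=> u8
  u7 = 0 | c.0 | =c=> u9
  u8 = (b.0 + 0) | 0 | =b=> u9
  u9 = 0 | 0 | stopped
Reachable graph of Q (10 states):
  v0 = a.(a.b.0 | c.c.0) | =a=> v1
  v1 = a.b.0 | c.c.0 | =a=> v2, =c=> v3
  v2 = b.0 | c.c.0 | =b=> v4, =c=> v5
  v3 = a.b.0 | c.0 | =a=> v5, =c=> v6
  v4 = 0 | c.c.0 | =c=> v7
  v5 = b.0 | c.0 | =b=> v7, =c=> v8
  v6 = a.b.0 | 0 | =a=> v8
  v7 = 0 | c.0 | =c=> v9
  v8 = b.0 | 0 | =b=> v9
  v9 = 0 | 0 | stopped
Bisimilarity quotient blocks:
  B0 = {u0, v0}
  B1 = {u1, v1}
  B2 = {u2, v2}
  B3 = {u5, v5}
  B4 = {u7, v7}
  B5 = {u9, v9}
  B6 = {u8, v8}
  B7 = {u4, v4}
  B8 = {u3, v3}
  B9 = {u6, v6}
u0 ∈ B0, v0 ∈ B0 → same block
Bisimilar ⇒ trace-equivalent.

traces(P) = traces(Q)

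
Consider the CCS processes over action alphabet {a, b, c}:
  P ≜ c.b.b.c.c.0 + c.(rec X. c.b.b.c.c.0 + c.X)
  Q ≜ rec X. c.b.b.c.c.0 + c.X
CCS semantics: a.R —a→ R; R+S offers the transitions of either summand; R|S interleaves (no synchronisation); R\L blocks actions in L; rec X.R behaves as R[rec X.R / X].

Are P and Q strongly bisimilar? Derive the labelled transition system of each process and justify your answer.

P's transition system — 7 states:
  s0 = c.b.b.c.c.0 + c.(rec X. c.b.b.c.c.0 + c.X) has moves -c-> s1, -c-> s2
  s1 = b.b.c.c.0 has moves -b-> s3
  s2 = rec X. c.b.b.c.c.0 + c.X has moves -c-> s1, -c-> s2
  s3 = b.c.c.0 has moves -b-> s4
  s4 = c.c.0 has moves -c-> s5
  s5 = c.0 has moves -c-> s6
  s6 = 0 has moves ∅
Q's transition system — 6 states:
  t0 = rec X. c.b.b.c.c.0 + c.X has moves -c-> t0, -c-> t1
  t1 = b.b.c.c.0 has moves -b-> t2
  t2 = b.c.c.0 has moves -b-> t3
  t3 = c.c.0 has moves -c-> t4
  t4 = c.0 has moves -c-> t5
  t5 = 0 has moves ∅
Bisimilarity quotient blocks:
  B0 = {s0, s2, t0}
  B1 = {s1, t1}
  B2 = {s3, t2}
  B3 = {s4, t3}
  B4 = {s5, t4}
  B5 = {s6, t5}
s0 ∈ B0, t0 ∈ B0 → same block

P ~ Q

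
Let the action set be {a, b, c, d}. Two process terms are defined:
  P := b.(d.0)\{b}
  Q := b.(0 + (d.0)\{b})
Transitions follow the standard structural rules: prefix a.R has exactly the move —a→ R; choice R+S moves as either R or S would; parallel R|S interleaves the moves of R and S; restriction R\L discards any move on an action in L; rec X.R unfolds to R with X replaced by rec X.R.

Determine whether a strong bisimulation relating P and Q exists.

Reachable graph of P (3 states):
  p0 = b.(d.0)\{b} → =b=> p1
  p1 = (d.0)\{b} → =d=> p2
  p2 = 0\{b} → ·
Reachable graph of Q (3 states):
  q0 = b.(0 + (d.0)\{b}) → =b=> q1
  q1 = 0 + (d.0)\{b} → =d=> q2
  q2 = 0\{b} → ·
Partition-refinement fixed point:
  B0 = {p0, q0}
  B1 = {p1, q1}
  B2 = {p2, q2}
p0 ∈ B0, q0 ∈ B0 → same block

bisimilar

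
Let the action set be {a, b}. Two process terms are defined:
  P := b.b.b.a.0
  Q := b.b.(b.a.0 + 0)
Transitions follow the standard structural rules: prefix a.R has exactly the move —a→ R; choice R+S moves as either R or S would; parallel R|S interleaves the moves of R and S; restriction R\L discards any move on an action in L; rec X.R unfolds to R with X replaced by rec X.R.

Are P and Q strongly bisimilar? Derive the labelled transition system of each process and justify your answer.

P's transition system — 5 states:
  s0 = b.b.b.a.0 has moves -b-> s1
  s1 = b.b.a.0 has moves -b-> s2
  s2 = b.a.0 has moves -b-> s3
  s3 = a.0 has moves -a-> s4
  s4 = 0 has moves ∅
Q's transition system — 5 states:
  t0 = b.b.(b.a.0 + 0) has moves -b-> t1
  t1 = b.(b.a.0 + 0) has moves -b-> t2
  t2 = b.a.0 + 0 has moves -b-> t3
  t3 = a.0 has moves -a-> t4
  t4 = 0 has moves ∅
Bisimilarity quotient blocks:
  B0 = {s0, t0}
  B1 = {s1, t1}
  B2 = {s2, t2}
  B3 = {s3, t3}
  B4 = {s4, t4}
s0 ∈ B0, t0 ∈ B0 → same block

bisimilar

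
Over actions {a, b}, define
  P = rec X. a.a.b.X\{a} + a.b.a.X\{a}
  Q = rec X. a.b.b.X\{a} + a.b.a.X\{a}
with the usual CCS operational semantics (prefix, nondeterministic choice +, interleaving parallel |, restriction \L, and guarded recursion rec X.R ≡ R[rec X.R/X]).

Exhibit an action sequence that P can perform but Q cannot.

LTS(P): 6 reachable states
  u0 = rec X. a.a.b.X\{a} + a.b.a.X\{a} ⊢ ··a··> u1, ··a··> u2
  u1 = a.b.(rec X. a.a.b.X\{a} + a.b.a.X\{a})\{a} ⊢ ··a··> u3
  u2 = b.a.(rec X. a.a.b.X\{a} + a.b.a.X\{a})\{a} ⊢ ··b··> u4
  u3 = b.(rec X. a.a.b.X\{a} + a.b.a.X\{a})\{a} ⊢ ··b··> u5
  u4 = a.(rec X. a.a.b.X\{a} + a.b.a.X\{a})\{a} ⊢ ··a··> u5
  u5 = (rec X. a.a.b.X\{a} + a.b.a.X\{a})\{a} ⊢ ·
LTS(Q): 6 reachable states
  v0 = rec X. a.b.b.X\{a} + a.b.a.X\{a} ⊢ ··a··> v1, ··a··> v2
  v1 = b.a.(rec X. a.b.b.X\{a} + a.b.a.X\{a})\{a} ⊢ ··b··> v3
  v2 = b.b.(rec X. a.b.b.X\{a} + a.b.a.X\{a})\{a} ⊢ ··b··> v4
  v3 = a.(rec X. a.b.b.X\{a} + a.b.a.X\{a})\{a} ⊢ ··a··> v5
  v4 = b.(rec X. a.b.b.X\{a} + a.b.a.X\{a})\{a} ⊢ ··b··> v5
  v5 = (rec X. a.b.b.X\{a} + a.b.a.X\{a})\{a} ⊢ ·
Trace ⟨aa⟩ through P, begin at {u0}:
  step 1 (a): {u1, u2}
  step 2 (a): {u3}
  — P admits the full trace.
Trace ⟨aa⟩ through Q, begin at {v0}:
  step 1 (a): {v1, v2}
  step 2 (a): no successor for Q

aa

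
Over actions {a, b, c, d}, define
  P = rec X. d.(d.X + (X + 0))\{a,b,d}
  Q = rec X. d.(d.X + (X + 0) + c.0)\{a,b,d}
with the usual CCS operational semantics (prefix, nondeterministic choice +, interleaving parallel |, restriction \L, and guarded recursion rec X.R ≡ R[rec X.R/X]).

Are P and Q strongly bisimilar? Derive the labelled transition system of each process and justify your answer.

P ≁ Q

LTS(P): 2 reachable states
  u0 = rec X. d.(d.X + (X + 0))\{a,b,d} ⊢ —d→ u1
  u1 = (d.(rec X. d.(d.X + (X + 0))\{a,b,d}) + ((rec X. d.(d.X + (X + 0))\{a,b,d}) + 0))\{a,b,d} ⊢ deadlocked
LTS(Q): 3 reachable states
  v0 = rec X. d.(d.X + (X + 0) + c.0)\{a,b,d} ⊢ —d→ v1
  v1 = (d.(rec X. d.(d.X + (X + 0) + c.0)\{a,b,d}) + ((rec X. d.(d.X + (X + 0) + c.0)\{a,b,d}) + 0) + c.0)\{a,b,d} ⊢ —c→ v2
  v2 = 0\{a,b,d} ⊢ deadlocked
Partition-refinement fixed point:
  B0 = {u0}
  B1 = {u1, v2}
  B2 = {v0}
  B3 = {v1}
u0 ∈ B0, v0 ∈ B2 → different blocks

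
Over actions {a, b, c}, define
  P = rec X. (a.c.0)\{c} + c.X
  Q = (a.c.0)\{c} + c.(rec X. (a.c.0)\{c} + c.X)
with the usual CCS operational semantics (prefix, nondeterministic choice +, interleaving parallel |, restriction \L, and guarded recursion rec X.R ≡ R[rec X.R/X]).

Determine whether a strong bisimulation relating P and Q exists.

bisimilar

P's transition system — 2 states:
  u0 = rec X. (a.c.0)\{c} + c.X has moves ··a··> u1, ··c··> u0
  u1 = (c.0)\{c} has moves stopped
Q's transition system — 3 states:
  v0 = (a.c.0)\{c} + c.(rec X. (a.c.0)\{c} + c.X) has moves ··a··> v1, ··c··> v2
  v1 = (c.0)\{c} has moves stopped
  v2 = rec X. (a.c.0)\{c} + c.X has moves ··a··> v1, ··c··> v2
Bisimilarity quotient blocks:
  B0 = {u0, v0, v2}
  B1 = {u1, v1}
u0 ∈ B0, v0 ∈ B0 → same block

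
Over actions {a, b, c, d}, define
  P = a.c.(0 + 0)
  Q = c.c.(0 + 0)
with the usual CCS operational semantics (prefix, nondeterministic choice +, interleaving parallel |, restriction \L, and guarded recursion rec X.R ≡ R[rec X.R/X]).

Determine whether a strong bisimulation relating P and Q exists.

P's transition system — 3 states:
  s0 = a.c.(0 + 0) | --a--▸ s1
  s1 = c.(0 + 0) | --c--▸ s2
  s2 = 0 + 0 | stopped
Q's transition system — 3 states:
  t0 = c.c.(0 + 0) | --c--▸ t1
  t1 = c.(0 + 0) | --c--▸ t2
  t2 = 0 + 0 | stopped
Partition-refinement fixed point:
  B0 = {s0}
  B1 = {s1, t1}
  B2 = {s2, t2}
  B3 = {t0}
s0 ∈ B0, t0 ∈ B3 → different blocks

not bisimilar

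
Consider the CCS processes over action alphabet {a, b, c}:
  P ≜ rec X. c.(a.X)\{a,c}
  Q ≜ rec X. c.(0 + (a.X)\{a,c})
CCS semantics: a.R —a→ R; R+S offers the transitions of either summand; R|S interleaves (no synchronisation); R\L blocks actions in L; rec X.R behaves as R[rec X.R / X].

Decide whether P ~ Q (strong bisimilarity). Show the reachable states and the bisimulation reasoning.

Reachable graph of P (2 states):
  m0 = rec X. c.(a.X)\{a,c} has moves --c--▸ m1
  m1 = (a.(rec X. c.(a.X)\{a,c}))\{a,c} has moves (no moves)
Reachable graph of Q (2 states):
  n0 = rec X. c.(0 + (a.X)\{a,c}) has moves --c--▸ n1
  n1 = 0 + (a.(rec X. c.(0 + (a.X)\{a,c})))\{a,c} has moves (no moves)
Bisimilarity quotient blocks:
  B0 = {m0, n0}
  B1 = {m1, n1}
m0 ∈ B0, n0 ∈ B0 → same block

YES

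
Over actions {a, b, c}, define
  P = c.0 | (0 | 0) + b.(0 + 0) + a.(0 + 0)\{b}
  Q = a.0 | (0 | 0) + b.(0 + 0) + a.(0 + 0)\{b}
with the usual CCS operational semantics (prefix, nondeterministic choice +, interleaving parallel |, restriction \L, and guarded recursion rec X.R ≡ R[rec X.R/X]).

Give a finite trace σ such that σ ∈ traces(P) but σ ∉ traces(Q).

Reachable graph of P (4 states):
  u0 = c.0 | (0 | 0) + b.(0 + 0) + a.(0 + 0)\{b} ⊢ -a-> u1, -b-> u2, -c-> u3
  u1 = (0 + 0)\{b} ⊢ stopped
  u2 = 0 + 0 ⊢ stopped
  u3 = 0 | (0 | 0) ⊢ stopped
Reachable graph of Q (4 states):
  v0 = a.0 | (0 | 0) + b.(0 + 0) + a.(0 + 0)\{b} ⊢ -a-> v1, -a-> v2, -b-> v3
  v1 = (0 + 0)\{b} ⊢ stopped
  v2 = 0 | (0 | 0) ⊢ stopped
  v3 = 0 + 0 ⊢ stopped
Run σ = ⟨c⟩ on P: start {u0}
  step 1 (c): {u3}
  P completes σ.
Run σ = ⟨c⟩ on Q: start {v0}
  step 1 (c): ∅  — Q cannot continue

c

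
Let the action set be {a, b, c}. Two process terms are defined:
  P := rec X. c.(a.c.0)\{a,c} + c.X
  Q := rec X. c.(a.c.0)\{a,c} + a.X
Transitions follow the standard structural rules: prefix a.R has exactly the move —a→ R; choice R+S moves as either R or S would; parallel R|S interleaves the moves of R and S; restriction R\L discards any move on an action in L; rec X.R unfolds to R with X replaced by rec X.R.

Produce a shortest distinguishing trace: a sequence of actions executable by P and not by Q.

Reachable graph of P (2 states):
  p0 = rec X. c.(a.c.0)\{a,c} + c.X ⊢ --c--▸ p0, --c--▸ p1
  p1 = (a.c.0)\{a,c} ⊢ (no moves)
Reachable graph of Q (2 states):
  q0 = rec X. c.(a.c.0)\{a,c} + a.X ⊢ --a--▸ q0, --c--▸ q1
  q1 = (a.c.0)\{a,c} ⊢ (no moves)
Trace ⟨cc⟩ through P, begin at {p0}:
  step 1 (c): {p0, p1}
  step 2 (c): {p0, p1}
  P completes σ.
Trace ⟨cc⟩ through Q, begin at {q0}:
  step 1 (c): {q1}
  step 2 (c): ∅  — Q cannot continue

cc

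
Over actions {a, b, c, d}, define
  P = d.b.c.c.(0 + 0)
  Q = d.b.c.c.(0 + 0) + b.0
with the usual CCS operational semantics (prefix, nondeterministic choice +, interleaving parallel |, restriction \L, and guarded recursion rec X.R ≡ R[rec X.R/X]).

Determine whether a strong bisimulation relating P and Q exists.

LTS(P): 5 reachable states
  m0 = d.b.c.c.(0 + 0) | =d=> m1
  m1 = b.c.c.(0 + 0) | =b=> m2
  m2 = c.c.(0 + 0) | =c=> m3
  m3 = c.(0 + 0) | =c=> m4
  m4 = 0 + 0 | ·
LTS(Q): 6 reachable states
  n0 = d.b.c.c.(0 + 0) + b.0 | =b=> n1, =d=> n2
  n1 = 0 | ·
  n2 = b.c.c.(0 + 0) | =b=> n3
  n3 = c.c.(0 + 0) | =c=> n4
  n4 = c.(0 + 0) | =c=> n5
  n5 = 0 + 0 | ·
Coarsest stable partition (strong bisimilarity classes):
  B0 = {m0}
  B1 = {m1, n2}
  B2 = {m2, n3}
  B3 = {m3, n4}
  B4 = {m4, n1, n5}
  B5 = {n0}
m0 ∈ B0, n0 ∈ B5 → different blocks

NO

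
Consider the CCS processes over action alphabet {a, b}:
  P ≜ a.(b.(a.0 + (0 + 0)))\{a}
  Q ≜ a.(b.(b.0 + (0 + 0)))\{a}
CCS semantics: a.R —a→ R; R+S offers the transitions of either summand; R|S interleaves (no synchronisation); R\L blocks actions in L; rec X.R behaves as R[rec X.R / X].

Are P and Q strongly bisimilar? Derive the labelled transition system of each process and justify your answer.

P ≁ Q

Reachable graph of P (3 states):
  m0 = a.(b.(a.0 + (0 + 0)))\{a} → -a-> m1
  m1 = (b.(a.0 + (0 + 0)))\{a} → -b-> m2
  m2 = (a.0 + (0 + 0))\{a} → (no moves)
Reachable graph of Q (4 states):
  n0 = a.(b.(b.0 + (0 + 0)))\{a} → -a-> n1
  n1 = (b.(b.0 + (0 + 0)))\{a} → -b-> n2
  n2 = (b.0 + (0 + 0))\{a} → -b-> n3
  n3 = 0\{a} → (no moves)
Partition-refinement fixed point:
  B0 = {m0}
  B1 = {m1, n2}
  B2 = {m2, n3}
  B3 = {n0}
  B4 = {n1}
m0 ∈ B0, n0 ∈ B3 → different blocks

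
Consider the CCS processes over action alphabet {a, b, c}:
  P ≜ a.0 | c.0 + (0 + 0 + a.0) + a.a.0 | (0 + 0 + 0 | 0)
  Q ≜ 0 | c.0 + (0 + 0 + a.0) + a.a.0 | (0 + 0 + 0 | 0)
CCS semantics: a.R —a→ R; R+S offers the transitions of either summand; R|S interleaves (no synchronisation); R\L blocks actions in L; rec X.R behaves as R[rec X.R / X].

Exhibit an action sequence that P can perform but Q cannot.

ac

LTS(P): 7 reachable states
  u0 = a.0 | c.0 + (0 + 0 + a.0) + a.a.0 | (0 + 0 + 0 | 0) → —a→ u1, —a→ u2, —a→ u3, —c→ u4
  u1 = 0 → stopped
  u2 = 0 | c.0 → —c→ u5
  u3 = a.0 | (0 + 0 + 0 | 0) → —a→ u6
  u4 = a.0 | 0 → —a→ u5
  u5 = 0 | 0 → stopped
  u6 = 0 | (0 + 0 + 0 | 0) → stopped
LTS(Q): 5 reachable states
  v0 = 0 | c.0 + (0 + 0 + a.0) + a.a.0 | (0 + 0 + 0 | 0) → —a→ v1, —a→ v2, —c→ v3
  v1 = 0 → stopped
  v2 = a.0 | (0 + 0 + 0 | 0) → —a→ v4
  v3 = 0 | 0 → stopped
  v4 = 0 | (0 + 0 + 0 | 0) → stopped
Executing ac from P (initial set {u0}):
  step 1 (a): {u1, u2, u3}
  step 2 (c): {u5}
  P completes σ.
Executing ac from Q (initial set {v0}):
  step 1 (a): {v1, v2}
  step 2 (c): no successor for Q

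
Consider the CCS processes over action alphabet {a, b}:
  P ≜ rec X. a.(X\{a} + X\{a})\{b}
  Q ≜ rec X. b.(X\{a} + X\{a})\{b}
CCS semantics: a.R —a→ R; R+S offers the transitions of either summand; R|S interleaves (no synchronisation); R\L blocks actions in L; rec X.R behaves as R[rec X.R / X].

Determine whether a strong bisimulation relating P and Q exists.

P ≁ Q

P's transition system — 2 states:
  u0 = rec X. a.(X\{a} + X\{a})\{b} :: =a=> u1
  u1 = ((rec X. a.(X\{a} + X\{a})\{b})\{a} + (rec X. a.(X\{a} + X\{a})\{b})\{a})\{b} :: ∅
Q's transition system — 2 states:
  v0 = rec X. b.(X\{a} + X\{a})\{b} :: =b=> v1
  v1 = ((rec X. b.(X\{a} + X\{a})\{b})\{a} + (rec X. b.(X\{a} + X\{a})\{b})\{a})\{b} :: ∅
Bisimilarity quotient blocks:
  B0 = {u0}
  B1 = {u1, v1}
  B2 = {v0}
u0 ∈ B0, v0 ∈ B2 → different blocks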